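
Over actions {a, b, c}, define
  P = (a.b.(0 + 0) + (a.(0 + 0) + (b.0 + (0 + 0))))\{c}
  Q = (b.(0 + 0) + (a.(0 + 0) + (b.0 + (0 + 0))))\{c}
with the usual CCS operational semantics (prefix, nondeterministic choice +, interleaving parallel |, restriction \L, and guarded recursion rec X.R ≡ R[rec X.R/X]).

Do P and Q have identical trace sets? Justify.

NO — witness ⟨ab⟩

Reachable graph of P (4 states):
  p0 = (a.b.(0 + 0) + (a.(0 + 0) + (b.0 + (0 + 0))))\{c} has moves —a→ p1, —a→ p2, —b→ p3
  p1 = (0 + 0)\{c} has moves (no moves)
  p2 = (b.(0 + 0))\{c} has moves —b→ p1
  p3 = 0\{c} has moves (no moves)
Reachable graph of Q (3 states):
  q0 = (b.(0 + 0) + (a.(0 + 0) + (b.0 + (0 + 0))))\{c} has moves —a→ q1, —b→ q1, —b→ q2
  q1 = (0 + 0)\{c} has moves (no moves)
  q2 = 0\{c} has moves (no moves)
Trace ⟨ab⟩ through P, begin at {p0}:
  after a @ step 1: {p1, p2}
  after b @ step 2: {p1}
  P completes σ.
Trace ⟨ab⟩ through Q, begin at {q0}:
  after a @ step 1: {q1}
  after b @ step 2: ∅  — Q cannot continue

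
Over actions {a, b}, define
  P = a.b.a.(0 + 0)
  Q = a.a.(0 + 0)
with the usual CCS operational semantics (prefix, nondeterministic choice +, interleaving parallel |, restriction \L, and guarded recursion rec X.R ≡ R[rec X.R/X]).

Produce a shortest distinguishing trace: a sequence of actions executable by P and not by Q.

LTS(P): 4 reachable states
  m0 = a.b.a.(0 + 0) has moves —a→ m1
  m1 = b.a.(0 + 0) has moves —b→ m2
  m2 = a.(0 + 0) has moves —a→ m3
  m3 = 0 + 0 has moves deadlocked
LTS(Q): 3 reachable states
  n0 = a.a.(0 + 0) has moves —a→ n1
  n1 = a.(0 + 0) has moves —a→ n2
  n2 = 0 + 0 has moves deadlocked
Run σ = ⟨ab⟩ on P: start {m0}
  after a @ step 1: {m1}
  after b @ step 2: {m2}
  — P admits the full trace.
Run σ = ⟨ab⟩ on Q: start {n0}
  after a @ step 1: {n1}
  after b @ step 2: ∅ (Q stuck)

ab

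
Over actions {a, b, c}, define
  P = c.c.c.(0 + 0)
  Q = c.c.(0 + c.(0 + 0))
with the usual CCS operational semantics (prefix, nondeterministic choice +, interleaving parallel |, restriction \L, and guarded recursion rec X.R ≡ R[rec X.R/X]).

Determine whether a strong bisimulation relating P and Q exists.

Reachable graph of P (4 states):
  m0 = c.c.c.(0 + 0) ⊢ =c=> m1
  m1 = c.c.(0 + 0) ⊢ =c=> m2
  m2 = c.(0 + 0) ⊢ =c=> m3
  m3 = 0 + 0 ⊢ ∅
Reachable graph of Q (4 states):
  n0 = c.c.(0 + c.(0 + 0)) ⊢ =c=> n1
  n1 = c.(0 + c.(0 + 0)) ⊢ =c=> n2
  n2 = 0 + c.(0 + 0) ⊢ =c=> n3
  n3 = 0 + 0 ⊢ ∅
Partition-refinement fixed point:
  B0 = {m0, n0}
  B1 = {m1, n1}
  B2 = {m2, n2}
  B3 = {m3, n3}
m0 ∈ B0, n0 ∈ B0 → same block

bisimilar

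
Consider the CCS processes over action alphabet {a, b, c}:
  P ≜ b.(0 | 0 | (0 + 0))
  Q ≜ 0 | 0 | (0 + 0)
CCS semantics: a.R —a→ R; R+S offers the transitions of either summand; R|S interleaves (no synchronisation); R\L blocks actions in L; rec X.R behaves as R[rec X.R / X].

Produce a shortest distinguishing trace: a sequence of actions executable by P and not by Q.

Reachable graph of P (2 states):
  u0 = b.(0 | 0 | (0 + 0)) | —b→ u1
  u1 = 0 | 0 | (0 + 0) | ∅
Reachable graph of Q (1 states):
  v0 = 0 | 0 | (0 + 0) | ∅
Executing b from P (initial set {u0}):
  [1] b ⇒ {u1}
  P completes σ.
Executing b from Q (initial set {v0}):
  [1] b ⇒ ∅ (Q stuck)

b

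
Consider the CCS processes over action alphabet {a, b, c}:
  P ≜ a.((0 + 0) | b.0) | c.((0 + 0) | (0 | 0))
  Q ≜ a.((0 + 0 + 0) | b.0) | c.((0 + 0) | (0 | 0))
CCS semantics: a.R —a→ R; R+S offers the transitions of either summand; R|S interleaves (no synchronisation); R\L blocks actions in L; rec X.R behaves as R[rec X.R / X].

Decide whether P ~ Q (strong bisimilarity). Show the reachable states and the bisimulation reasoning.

Reachable graph of P (6 states):
  m0 = a.((0 + 0) | b.0) | c.((0 + 0) | (0 | 0)) → -a-> m1, -c-> m2
  m1 = (0 + 0) | b.0 | c.((0 + 0) | (0 | 0)) → -b-> m3, -c-> m4
  m2 = a.((0 + 0) | b.0) | ((0 + 0) | (0 | 0)) → -a-> m4
  m3 = (0 + 0) | 0 | c.((0 + 0) | (0 | 0)) → -c-> m5
  m4 = (0 + 0) | b.0 | ((0 + 0) | (0 | 0)) → -b-> m5
  m5 = (0 + 0) | 0 | ((0 + 0) | (0 | 0)) → ·
Reachable graph of Q (6 states):
  n0 = a.((0 + 0 + 0) | b.0) | c.((0 + 0) | (0 | 0)) → -a-> n1, -c-> n2
  n1 = (0 + 0 + 0) | b.0 | c.((0 + 0) | (0 | 0)) → -b-> n3, -c-> n4
  n2 = a.((0 + 0 + 0) | b.0) | ((0 + 0) | (0 | 0)) → -a-> n4
  n3 = (0 + 0 + 0) | 0 | c.((0 + 0) | (0 | 0)) → -c-> n5
  n4 = (0 + 0 + 0) | b.0 | ((0 + 0) | (0 | 0)) → -b-> n5
  n5 = (0 + 0 + 0) | 0 | ((0 + 0) | (0 | 0)) → ·
Coarsest stable partition (strong bisimilarity classes):
  B0 = {m0, n0}
  B1 = {m1, n1}
  B2 = {m4, n4}
  B3 = {m5, n5}
  B4 = {m3, n3}
  B5 = {m2, n2}
m0 ∈ B0, n0 ∈ B0 → same block

bisimilar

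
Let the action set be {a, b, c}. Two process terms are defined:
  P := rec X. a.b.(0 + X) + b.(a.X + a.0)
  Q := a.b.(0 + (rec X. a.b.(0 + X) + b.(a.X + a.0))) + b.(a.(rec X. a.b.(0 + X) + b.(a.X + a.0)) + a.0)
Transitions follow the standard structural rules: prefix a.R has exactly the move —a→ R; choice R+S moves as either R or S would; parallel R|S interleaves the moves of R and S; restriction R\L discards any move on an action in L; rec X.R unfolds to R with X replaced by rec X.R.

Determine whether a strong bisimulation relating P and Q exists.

Reachable graph of P (5 states):
  u0 = rec X. a.b.(0 + X) + b.(a.X + a.0) ⊢ =a=> u1, =b=> u2
  u1 = b.(0 + (rec X. a.b.(0 + X) + b.(a.X + a.0))) ⊢ =b=> u3
  u2 = a.(rec X. a.b.(0 + X) + b.(a.X + a.0)) + a.0 ⊢ =a=> u0, =a=> u4
  u3 = 0 + (rec X. a.b.(0 + X) + b.(a.X + a.0)) ⊢ =a=> u1, =b=> u2
  u4 = 0 ⊢ deadlocked
Reachable graph of Q (6 states):
  v0 = a.b.(0 + (rec X. a.b.(0 + X) + b.(a.X + a.0))) + b.(a.(rec X. a.b.(0 + X) + b.(a.X + a.0)) + a.0) ⊢ =a=> v1, =b=> v2
  v1 = b.(0 + (rec X. a.b.(0 + X) + b.(a.X + a.0))) ⊢ =b=> v3
  v2 = a.(rec X. a.b.(0 + X) + b.(a.X + a.0)) + a.0 ⊢ =a=> v4, =a=> v5
  v3 = 0 + (rec X. a.b.(0 + X) + b.(a.X + a.0)) ⊢ =a=> v1, =b=> v2
  v4 = 0 ⊢ deadlocked
  v5 = rec X. a.b.(0 + X) + b.(a.X + a.0) ⊢ =a=> v1, =b=> v2
Partition-refinement fixed point:
  B0 = {u0, u3, v0, v3, v5}
  B1 = {u1, v1}
  B2 = {u2, v2}
  B3 = {u4, v4}
u0 ∈ B0, v0 ∈ B0 → same block

P ~ Q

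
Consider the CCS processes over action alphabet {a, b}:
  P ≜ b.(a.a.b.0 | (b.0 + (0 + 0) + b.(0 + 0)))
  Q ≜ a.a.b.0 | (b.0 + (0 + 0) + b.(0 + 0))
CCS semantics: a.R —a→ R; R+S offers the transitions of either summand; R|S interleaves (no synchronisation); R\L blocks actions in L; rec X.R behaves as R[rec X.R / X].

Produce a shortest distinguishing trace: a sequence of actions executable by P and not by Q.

bb

P's transition system — 13 states:
  m0 = b.(a.a.b.0 | (b.0 + (0 + 0) + b.(0 + 0))) ⊢ =b=> m1
  m1 = a.a.b.0 | (b.0 + (0 + 0) + b.(0 + 0)) ⊢ =a=> m2, =b=> m3, =b=> m4
  m2 = a.b.0 | (b.0 + (0 + 0) + b.(0 + 0)) ⊢ =a=> m5, =b=> m6, =b=> m7
  m3 = a.a.b.0 | (0 + 0) ⊢ =a=> m6
  m4 = a.a.b.0 | 0 ⊢ =a=> m7
  m5 = b.0 | (b.0 + (0 + 0) + b.(0 + 0)) ⊢ =b=> m10, =b=> m8, =b=> m9
  m6 = a.b.0 | (0 + 0) ⊢ =a=> m9
  m7 = a.b.0 | 0 ⊢ =a=> m10
  m8 = 0 | (b.0 + (0 + 0) + b.(0 + 0)) ⊢ =b=> m11, =b=> m12
  m9 = b.0 | (0 + 0) ⊢ =b=> m11
  m10 = b.0 | 0 ⊢ =b=> m12
  m11 = 0 | (0 + 0) ⊢ deadlocked
  m12 = 0 | 0 ⊢ deadlocked
Q's transition system — 12 states:
  n0 = a.a.b.0 | (b.0 + (0 + 0) + b.(0 + 0)) ⊢ =a=> n1, =b=> n2, =b=> n3
  n1 = a.b.0 | (b.0 + (0 + 0) + b.(0 + 0)) ⊢ =a=> n4, =b=> n5, =b=> n6
  n2 = a.a.b.0 | (0 + 0) ⊢ =a=> n5
  n3 = a.a.b.0 | 0 ⊢ =a=> n6
  n4 = b.0 | (b.0 + (0 + 0) + b.(0 + 0)) ⊢ =b=> n7, =b=> n8, =b=> n9
  n5 = a.b.0 | (0 + 0) ⊢ =a=> n8
  n6 = a.b.0 | 0 ⊢ =a=> n9
  n7 = 0 | (b.0 + (0 + 0) + b.(0 + 0)) ⊢ =b=> n10, =b=> n11
  n8 = b.0 | (0 + 0) ⊢ =b=> n10
  n9 = b.0 | 0 ⊢ =b=> n11
  n10 = 0 | (0 + 0) ⊢ deadlocked
  n11 = 0 | 0 ⊢ deadlocked
Trace ⟨bb⟩ through P, begin at {m0}:
  after b @ step 1: {m1}
  after b @ step 2: {m3, m4}
  P completes σ.
Trace ⟨bb⟩ through Q, begin at {n0}:
  after b @ step 1: {n2, n3}
  after b @ step 2: ∅  — Q cannot continue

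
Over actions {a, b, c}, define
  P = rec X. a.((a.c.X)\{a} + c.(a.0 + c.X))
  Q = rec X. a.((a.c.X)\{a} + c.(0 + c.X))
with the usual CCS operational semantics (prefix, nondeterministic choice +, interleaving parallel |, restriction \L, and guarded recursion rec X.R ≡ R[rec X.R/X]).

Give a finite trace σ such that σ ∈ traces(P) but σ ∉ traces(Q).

aca

Reachable graph of P (4 states):
  m0 = rec X. a.((a.c.X)\{a} + c.(a.0 + c.X)) | -a-> m1
  m1 = (a.c.(rec X. a.((a.c.X)\{a} + c.(a.0 + c.X))))\{a} + c.(a.0 + c.(rec X. a.((a.c.X)\{a} + c.(a.0 + c.X)))) | -c-> m2
  m2 = a.0 + c.(rec X. a.((a.c.X)\{a} + c.(a.0 + c.X))) | -a-> m3, -c-> m0
  m3 = 0 | stopped
Reachable graph of Q (3 states):
  n0 = rec X. a.((a.c.X)\{a} + c.(0 + c.X)) | -a-> n1
  n1 = (a.c.(rec X. a.((a.c.X)\{a} + c.(0 + c.X))))\{a} + c.(0 + c.(rec X. a.((a.c.X)\{a} + c.(0 + c.X)))) | -c-> n2
  n2 = 0 + c.(rec X. a.((a.c.X)\{a} + c.(0 + c.X))) | -c-> n0
Run σ = ⟨aca⟩ on P: start {m0}
  [1] a ⇒ {m1}
  [2] c ⇒ {m2}
  [3] a ⇒ {m3}
  ✓ P
Run σ = ⟨aca⟩ on Q: start {n0}
  [1] a ⇒ {n1}
  [2] c ⇒ {n2}
  [3] a ⇒ ∅ (Q stuck)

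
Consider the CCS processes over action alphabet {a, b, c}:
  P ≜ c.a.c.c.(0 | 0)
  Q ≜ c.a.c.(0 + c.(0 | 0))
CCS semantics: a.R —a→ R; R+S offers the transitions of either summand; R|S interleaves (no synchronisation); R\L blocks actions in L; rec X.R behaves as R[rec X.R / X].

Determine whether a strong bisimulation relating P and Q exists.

Reachable graph of P (5 states):
  u0 = c.a.c.c.(0 | 0) | ··c··> u1
  u1 = a.c.c.(0 | 0) | ··a··> u2
  u2 = c.c.(0 | 0) | ··c··> u3
  u3 = c.(0 | 0) | ··c··> u4
  u4 = 0 | 0 | ∅
Reachable graph of Q (5 states):
  v0 = c.a.c.(0 + c.(0 | 0)) | ··c··> v1
  v1 = a.c.(0 + c.(0 | 0)) | ··a··> v2
  v2 = c.(0 + c.(0 | 0)) | ··c··> v3
  v3 = 0 + c.(0 | 0) | ··c··> v4
  v4 = 0 | 0 | ∅
Coarsest stable partition (strong bisimilarity classes):
  B0 = {u0, v0}
  B1 = {u1, v1}
  B2 = {u2, v2}
  B3 = {u3, v3}
  B4 = {u4, v4}
u0 ∈ B0, v0 ∈ B0 → same block

P ~ Q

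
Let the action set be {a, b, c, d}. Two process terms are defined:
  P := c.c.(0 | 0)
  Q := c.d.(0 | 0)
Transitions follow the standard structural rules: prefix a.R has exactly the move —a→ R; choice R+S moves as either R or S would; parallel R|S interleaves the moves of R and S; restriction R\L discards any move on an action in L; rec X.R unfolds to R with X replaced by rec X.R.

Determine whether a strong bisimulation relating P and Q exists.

not bisimilar

Reachable graph of P (3 states):
  p0 = c.c.(0 | 0) :: —c→ p1
  p1 = c.(0 | 0) :: —c→ p2
  p2 = 0 | 0 :: ∅
Reachable graph of Q (3 states):
  q0 = c.d.(0 | 0) :: —c→ q1
  q1 = d.(0 | 0) :: —d→ q2
  q2 = 0 | 0 :: ∅
Partition-refinement fixed point:
  B0 = {p0}
  B1 = {p1}
  B2 = {p2, q2}
  B3 = {q0}
  B4 = {q1}
p0 ∈ B0, q0 ∈ B3 → different blocks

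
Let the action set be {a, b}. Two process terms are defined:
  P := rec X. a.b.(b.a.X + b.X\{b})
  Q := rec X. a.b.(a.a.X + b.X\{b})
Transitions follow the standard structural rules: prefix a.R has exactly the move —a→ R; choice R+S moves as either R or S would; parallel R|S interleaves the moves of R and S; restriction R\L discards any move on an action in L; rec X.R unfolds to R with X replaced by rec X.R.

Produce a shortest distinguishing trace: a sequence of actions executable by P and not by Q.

LTS(P): 6 reachable states
  m0 = rec X. a.b.(b.a.X + b.X\{b}) has moves ··a··> m1
  m1 = b.(b.a.(rec X. a.b.(b.a.X + b.X\{b})) + b.(rec X. a.b.(b.a.X + b.X\{b}))\{b}) has moves ··b··> m2
  m2 = b.a.(rec X. a.b.(b.a.X + b.X\{b})) + b.(rec X. a.b.(b.a.X + b.X\{b}))\{b} has moves ··b··> m3, ··b··> m4
  m3 = (rec X. a.b.(b.a.X + b.X\{b}))\{b} has moves ··a··> m5
  m4 = a.(rec X. a.b.(b.a.X + b.X\{b})) has moves ··a··> m0
  m5 = (b.(b.a.(rec X. a.b.(b.a.X + b.X\{b})) + b.(rec X. a.b.(b.a.X + b.X\{b}))\{b}))\{b} has moves ∅
LTS(Q): 6 reachable states
  n0 = rec X. a.b.(a.a.X + b.X\{b}) has moves ··a··> n1
  n1 = b.(a.a.(rec X. a.b.(a.a.X + b.X\{b})) + b.(rec X. a.b.(a.a.X + b.X\{b}))\{b}) has moves ··b··> n2
  n2 = a.a.(rec X. a.b.(a.a.X + b.X\{b})) + b.(rec X. a.b.(a.a.X + b.X\{b}))\{b} has moves ··a··> n3, ··b··> n4
  n3 = a.(rec X. a.b.(a.a.X + b.X\{b})) has moves ··a··> n0
  n4 = (rec X. a.b.(a.a.X + b.X\{b}))\{b} has moves ··a··> n5
  n5 = (b.(a.a.(rec X. a.b.(a.a.X + b.X\{b})) + b.(rec X. a.b.(a.a.X + b.X\{b}))\{b}))\{b} has moves ∅
Run σ = ⟨abbaa⟩ on P: start {m0}
  step 1 (a): {m1}
  step 2 (b): {m2}
  step 3 (b): {m3, m4}
  step 4 (a): {m0, m5}
  step 5 (a): {m1}
  P completes σ.
Run σ = ⟨abbaa⟩ on Q: start {n0}
  step 1 (a): {n1}
  step 2 (b): {n2}
  step 3 (b): {n4}
  step 4 (a): {n5}
  step 5 (a): ∅ (Q stuck)

abbaa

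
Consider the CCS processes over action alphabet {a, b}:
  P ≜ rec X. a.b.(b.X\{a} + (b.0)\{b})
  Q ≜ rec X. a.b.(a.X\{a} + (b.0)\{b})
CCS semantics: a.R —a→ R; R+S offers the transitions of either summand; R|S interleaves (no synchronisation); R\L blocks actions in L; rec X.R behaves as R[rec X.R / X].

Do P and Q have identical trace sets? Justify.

Reachable graph of P (4 states):
  m0 = rec X. a.b.(b.X\{a} + (b.0)\{b}) | —a→ m1
  m1 = b.(b.(rec X. a.b.(b.X\{a} + (b.0)\{b}))\{a} + (b.0)\{b}) | —b→ m2
  m2 = b.(rec X. a.b.(b.X\{a} + (b.0)\{b}))\{a} + (b.0)\{b} | —b→ m3
  m3 = (rec X. a.b.(b.X\{a} + (b.0)\{b}))\{a} | deadlocked
Reachable graph of Q (4 states):
  n0 = rec X. a.b.(a.X\{a} + (b.0)\{b}) | —a→ n1
  n1 = b.(a.(rec X. a.b.(a.X\{a} + (b.0)\{b}))\{a} + (b.0)\{b}) | —b→ n2
  n2 = a.(rec X. a.b.(a.X\{a} + (b.0)\{b}))\{a} + (b.0)\{b} | —a→ n3
  n3 = (rec X. a.b.(a.X\{a} + (b.0)\{b}))\{a} | deadlocked
Executing abb from P (initial set {m0}):
  step 1 (a): {m1}
  step 2 (b): {m2}
  step 3 (b): {m3}
  ✓ P
Executing abb from Q (initial set {n0}):
  step 1 (a): {n1}
  step 2 (b): {n2}
  step 3 (b): no successor for Q

traces(P) ≠ traces(Q) — witness ⟨abb⟩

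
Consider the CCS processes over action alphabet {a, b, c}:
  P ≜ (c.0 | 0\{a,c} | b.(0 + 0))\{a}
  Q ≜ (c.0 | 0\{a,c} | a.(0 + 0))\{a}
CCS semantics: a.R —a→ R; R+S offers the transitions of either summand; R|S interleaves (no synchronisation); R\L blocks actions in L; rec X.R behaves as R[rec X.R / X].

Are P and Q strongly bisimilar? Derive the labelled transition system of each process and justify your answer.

not bisimilar

LTS(P): 4 reachable states
  m0 = (c.0 | 0\{a,c} | b.(0 + 0))\{a} ⊢ -b-> m1, -c-> m2
  m1 = (c.0 | 0\{a,c} | (0 + 0))\{a} ⊢ -c-> m3
  m2 = (0 | 0\{a,c} | b.(0 + 0))\{a} ⊢ -b-> m3
  m3 = (0 | 0\{a,c} | (0 + 0))\{a} ⊢ deadlocked
LTS(Q): 2 reachable states
  n0 = (c.0 | 0\{a,c} | a.(0 + 0))\{a} ⊢ -c-> n1
  n1 = (0 | 0\{a,c} | a.(0 + 0))\{a} ⊢ deadlocked
Bisimilarity quotient blocks:
  B0 = {m0}
  B1 = {m2}
  B2 = {m3, n1}
  B3 = {m1, n0}
m0 ∈ B0, n0 ∈ B3 → different blocks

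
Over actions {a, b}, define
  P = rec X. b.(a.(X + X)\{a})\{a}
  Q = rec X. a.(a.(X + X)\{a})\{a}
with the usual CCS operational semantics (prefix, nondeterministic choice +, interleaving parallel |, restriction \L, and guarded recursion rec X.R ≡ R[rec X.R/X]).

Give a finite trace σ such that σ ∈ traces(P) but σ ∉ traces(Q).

b

P's transition system — 2 states:
  u0 = rec X. b.(a.(X + X)\{a})\{a} ⊢ =b=> u1
  u1 = (a.((rec X. b.(a.(X + X)\{a})\{a}) + (rec X. b.(a.(X + X)\{a})\{a}))\{a})\{a} ⊢ ·
Q's transition system — 2 states:
  v0 = rec X. a.(a.(X + X)\{a})\{a} ⊢ =a=> v1
  v1 = (a.((rec X. a.(a.(X + X)\{a})\{a}) + (rec X. a.(a.(X + X)\{a})\{a}))\{a})\{a} ⊢ ·
Run σ = ⟨b⟩ on P: start {u0}
  after b @ step 1: {u1}
  P completes σ.
Run σ = ⟨b⟩ on Q: start {v0}
  after b @ step 1: ∅ (Q stuck)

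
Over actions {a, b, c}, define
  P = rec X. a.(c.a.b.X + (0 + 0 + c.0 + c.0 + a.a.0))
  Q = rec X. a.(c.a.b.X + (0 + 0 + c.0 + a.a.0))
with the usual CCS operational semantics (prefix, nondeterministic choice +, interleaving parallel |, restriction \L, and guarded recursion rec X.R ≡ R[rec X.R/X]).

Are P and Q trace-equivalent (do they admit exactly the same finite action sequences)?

Reachable graph of P (6 states):
  m0 = rec X. a.(c.a.b.X + (0 + 0 + c.0 + c.0 + a.a.0)) has moves ··a··> m1
  m1 = c.a.b.(rec X. a.(c.a.b.X + (0 + 0 + c.0 + c.0 + a.a.0))) + (0 + 0 + c.0 + c.0 + a.a.0) has moves ··a··> m2, ··c··> m3, ··c··> m4
  m2 = a.0 has moves ··a··> m3
  m3 = 0 has moves ·
  m4 = a.b.(rec X. a.(c.a.b.X + (0 + 0 + c.0 + c.0 + a.a.0))) has moves ··a··> m5
  m5 = b.(rec X. a.(c.a.b.X + (0 + 0 + c.0 + c.0 + a.a.0))) has moves ··b··> m0
Reachable graph of Q (6 states):
  n0 = rec X. a.(c.a.b.X + (0 + 0 + c.0 + a.a.0)) has moves ··a··> n1
  n1 = c.a.b.(rec X. a.(c.a.b.X + (0 + 0 + c.0 + a.a.0))) + (0 + 0 + c.0 + a.a.0) has moves ··a··> n2, ··c··> n3, ··c··> n4
  n2 = a.0 has moves ··a··> n3
  n3 = 0 has moves ·
  n4 = a.b.(rec X. a.(c.a.b.X + (0 + 0 + c.0 + a.a.0))) has moves ··a··> n5
  n5 = b.(rec X. a.(c.a.b.X + (0 + 0 + c.0 + a.a.0))) has moves ··b··> n0
Bisimilarity quotient blocks:
  B0 = {m0, n0}
  B1 = {m1, n1}
  B2 = {m2, n2}
  B3 = {m3, n3}
  B4 = {m4, n4}
  B5 = {m5, n5}
m0 ∈ B0, n0 ∈ B0 → same block
Bisimilar ⇒ trace-equivalent.

traces(P) = traces(Q)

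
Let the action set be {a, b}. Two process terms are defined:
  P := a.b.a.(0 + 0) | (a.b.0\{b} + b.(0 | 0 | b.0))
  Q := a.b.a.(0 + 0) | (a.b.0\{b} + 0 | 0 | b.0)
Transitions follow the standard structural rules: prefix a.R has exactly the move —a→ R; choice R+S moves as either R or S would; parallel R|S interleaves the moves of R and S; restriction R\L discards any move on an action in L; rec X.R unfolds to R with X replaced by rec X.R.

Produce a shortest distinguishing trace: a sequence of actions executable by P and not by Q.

P's transition system — 20 states:
  m0 = a.b.a.(0 + 0) | (a.b.0\{b} + b.(0 | 0 | b.0)) :: —a→ m1, —a→ m2, —b→ m3
  m1 = a.b.a.(0 + 0) | b.0\{b} :: —a→ m4, —b→ m5
  m2 = b.a.(0 + 0) | (a.b.0\{b} + b.(0 | 0 | b.0)) :: —a→ m4, —b→ m6, —b→ m7
  m3 = a.b.a.(0 + 0) | (0 | 0 | b.0) :: —a→ m7, —b→ m8
  m4 = b.a.(0 + 0) | b.0\{b} :: —b→ m10, —b→ m9
  m5 = a.b.a.(0 + 0) | 0\{b} :: —a→ m10
  m6 = a.(0 + 0) | (a.b.0\{b} + b.(0 | 0 | b.0)) :: —a→ m11, —a→ m9, —b→ m12
  m7 = b.a.(0 + 0) | (0 | 0 | b.0) :: —b→ m12, —b→ m13
  m8 = a.b.a.(0 + 0) | (0 | 0 | 0) :: —a→ m13
  m9 = a.(0 + 0) | b.0\{b} :: —a→ m14, —b→ m15
  m10 = b.a.(0 + 0) | 0\{b} :: —b→ m15
  m11 = (0 + 0) | (a.b.0\{b} + b.(0 | 0 | b.0)) :: —a→ m14, —b→ m16
  m12 = a.(0 + 0) | (0 | 0 | b.0) :: —a→ m16, —b→ m17
  m13 = b.a.(0 + 0) | (0 | 0 | 0) :: —b→ m17
  m14 = (0 + 0) | b.0\{b} :: —b→ m18
  m15 = a.(0 + 0) | 0\{b} :: —a→ m18
  m16 = (0 + 0) | (0 | 0 | b.0) :: —b→ m19
  m17 = a.(0 + 0) | (0 | 0 | 0) :: —a→ m19
  m18 = (0 + 0) | 0\{b} :: stopped
  m19 = (0 + 0) | (0 | 0 | 0) :: stopped
Q's transition system — 16 states:
  n0 = a.b.a.(0 + 0) | (a.b.0\{b} + 0 | 0 | b.0) :: —a→ n1, —a→ n2, —b→ n3
  n1 = a.b.a.(0 + 0) | b.0\{b} :: —a→ n4, —b→ n5
  n2 = b.a.(0 + 0) | (a.b.0\{b} + 0 | 0 | b.0) :: —a→ n4, —b→ n6, —b→ n7
  n3 = a.b.a.(0 + 0) | (0 | 0 | 0) :: —a→ n7
  n4 = b.a.(0 + 0) | b.0\{b} :: —b→ n8, —b→ n9
  n5 = a.b.a.(0 + 0) | 0\{b} :: —a→ n9
  n6 = a.(0 + 0) | (a.b.0\{b} + 0 | 0 | b.0) :: —a→ n10, —a→ n8, —b→ n11
  n7 = b.a.(0 + 0) | (0 | 0 | 0) :: —b→ n11
  n8 = a.(0 + 0) | b.0\{b} :: —a→ n12, —b→ n13
  n9 = b.a.(0 + 0) | 0\{b} :: —b→ n13
  n10 = (0 + 0) | (a.b.0\{b} + 0 | 0 | b.0) :: —a→ n12, —b→ n14
  n11 = a.(0 + 0) | (0 | 0 | 0) :: —a→ n14
  n12 = (0 + 0) | b.0\{b} :: —b→ n15
  n13 = a.(0 + 0) | 0\{b} :: —a→ n15
  n14 = (0 + 0) | (0 | 0 | 0) :: stopped
  n15 = (0 + 0) | 0\{b} :: stopped
Run σ = ⟨bb⟩ on P: start {m0}
  after b @ step 1: {m3}
  after b @ step 2: {m8}
  ✓ P
Run σ = ⟨bb⟩ on Q: start {n0}
  after b @ step 1: {n3}
  after b @ step 2: ∅ (Q stuck)

bb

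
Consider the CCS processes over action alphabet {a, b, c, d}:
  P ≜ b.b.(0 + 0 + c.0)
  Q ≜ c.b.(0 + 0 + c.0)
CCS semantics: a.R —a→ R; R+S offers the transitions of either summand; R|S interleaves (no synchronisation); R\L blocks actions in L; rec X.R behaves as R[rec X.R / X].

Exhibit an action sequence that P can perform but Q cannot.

b

Reachable graph of P (4 states):
  u0 = b.b.(0 + 0 + c.0) ⊢ ··b··> u1
  u1 = b.(0 + 0 + c.0) ⊢ ··b··> u2
  u2 = 0 + 0 + c.0 ⊢ ··c··> u3
  u3 = 0 ⊢ deadlocked
Reachable graph of Q (4 states):
  v0 = c.b.(0 + 0 + c.0) ⊢ ··c··> v1
  v1 = b.(0 + 0 + c.0) ⊢ ··b··> v2
  v2 = 0 + 0 + c.0 ⊢ ··c··> v3
  v3 = 0 ⊢ deadlocked
Trace ⟨b⟩ through P, begin at {u0}:
  step 1 (b): {u1}
  ✓ P
Trace ⟨b⟩ through Q, begin at {v0}:
  step 1 (b): no successor for Q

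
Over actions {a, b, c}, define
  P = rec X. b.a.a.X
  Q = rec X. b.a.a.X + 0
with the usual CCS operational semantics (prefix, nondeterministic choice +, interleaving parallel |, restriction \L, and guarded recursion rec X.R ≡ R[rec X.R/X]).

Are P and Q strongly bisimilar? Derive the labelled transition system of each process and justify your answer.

P's transition system — 3 states:
  m0 = rec X. b.a.a.X → —b→ m1
  m1 = a.a.(rec X. b.a.a.X) → —a→ m2
  m2 = a.(rec X. b.a.a.X) → —a→ m0
Q's transition system — 3 states:
  n0 = rec X. b.a.a.X + 0 → —b→ n1
  n1 = a.a.(rec X. b.a.a.X + 0) → —a→ n2
  n2 = a.(rec X. b.a.a.X + 0) → —a→ n0
Partition-refinement fixed point:
  B0 = {m0, n0}
  B1 = {m1, n1}
  B2 = {m2, n2}
m0 ∈ B0, n0 ∈ B0 → same block

bisimilar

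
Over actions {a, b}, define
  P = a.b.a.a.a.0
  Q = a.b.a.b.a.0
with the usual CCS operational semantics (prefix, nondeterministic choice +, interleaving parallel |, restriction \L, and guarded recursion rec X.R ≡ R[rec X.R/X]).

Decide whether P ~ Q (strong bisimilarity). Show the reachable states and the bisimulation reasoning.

LTS(P): 6 reachable states
  u0 = a.b.a.a.a.0 has moves —a→ u1
  u1 = b.a.a.a.0 has moves —b→ u2
  u2 = a.a.a.0 has moves —a→ u3
  u3 = a.a.0 has moves —a→ u4
  u4 = a.0 has moves —a→ u5
  u5 = 0 has moves stopped
LTS(Q): 6 reachable states
  v0 = a.b.a.b.a.0 has moves —a→ v1
  v1 = b.a.b.a.0 has moves —b→ v2
  v2 = a.b.a.0 has moves —a→ v3
  v3 = b.a.0 has moves —b→ v4
  v4 = a.0 has moves —a→ v5
  v5 = 0 has moves stopped
Partition-refinement fixed point:
  B0 = {u0}
  B1 = {u1}
  B2 = {u2}
  B3 = {u3}
  B4 = {u4, v4}
  B5 = {u5, v5}
  B6 = {v0}
  B7 = {v1}
  B8 = {v2}
  B9 = {v3}
u0 ∈ B0, v0 ∈ B6 → different blocks

not bisimilar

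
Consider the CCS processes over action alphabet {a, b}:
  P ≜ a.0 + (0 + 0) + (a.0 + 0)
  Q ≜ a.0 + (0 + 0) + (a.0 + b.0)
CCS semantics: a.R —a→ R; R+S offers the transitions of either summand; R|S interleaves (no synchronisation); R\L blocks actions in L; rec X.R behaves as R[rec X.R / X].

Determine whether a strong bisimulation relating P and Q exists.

Reachable graph of P (2 states):
  s0 = a.0 + (0 + 0) + (a.0 + 0) ⊢ —a→ s1
  s1 = 0 ⊢ stopped
Reachable graph of Q (2 states):
  t0 = a.0 + (0 + 0) + (a.0 + b.0) ⊢ —a→ t1, —b→ t1
  t1 = 0 ⊢ stopped
Bisimilarity quotient blocks:
  B0 = {s0}
  B1 = {s1, t1}
  B2 = {t0}
s0 ∈ B0, t0 ∈ B2 → different blocks

not bisimilar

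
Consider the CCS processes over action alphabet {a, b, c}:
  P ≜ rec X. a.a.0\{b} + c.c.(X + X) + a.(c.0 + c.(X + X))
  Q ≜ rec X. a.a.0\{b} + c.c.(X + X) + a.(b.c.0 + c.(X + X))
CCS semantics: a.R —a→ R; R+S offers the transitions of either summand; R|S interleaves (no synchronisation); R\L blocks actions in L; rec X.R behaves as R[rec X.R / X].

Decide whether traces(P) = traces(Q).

Reachable graph of P (7 states):
  p0 = rec X. a.a.0\{b} + c.c.(X + X) + a.(c.0 + c.(X + X)) → -a-> p1, -a-> p2, -c-> p3
  p1 = a.0\{b} → -a-> p4
  p2 = c.0 + c.((rec X. a.a.0\{b} + c.c.(X + X) + a.(c.0 + c.(X + X))) + (rec X. a.a.0\{b} + c.c.(X + X) + a.(c.0 + c.(X + X)))) → -c-> p5, -c-> p6
  p3 = c.((rec X. a.a.0\{b} + c.c.(X + X) + a.(c.0 + c.(X + X))) + (rec X. a.a.0\{b} + c.c.(X + X) + a.(c.0 + c.(X + X)))) → -c-> p5
  p4 = 0\{b} → (no moves)
  p5 = (rec X. a.a.0\{b} + c.c.(X + X) + a.(c.0 + c.(X + X))) + (rec X. a.a.0\{b} + c.c.(X + X) + a.(c.0 + c.(X + X))) → -a-> p1, -a-> p2, -c-> p3
  p6 = 0 → (no moves)
Reachable graph of Q (8 states):
  q0 = rec X. a.a.0\{b} + c.c.(X + X) + a.(b.c.0 + c.(X + X)) → -a-> q1, -a-> q2, -c-> q3
  q1 = a.0\{b} → -a-> q4
  q2 = b.c.0 + c.((rec X. a.a.0\{b} + c.c.(X + X) + a.(b.c.0 + c.(X + X))) + (rec X. a.a.0\{b} + c.c.(X + X) + a.(b.c.0 + c.(X + X)))) → -b-> q5, -c-> q6
  q3 = c.((rec X. a.a.0\{b} + c.c.(X + X) + a.(b.c.0 + c.(X + X))) + (rec X. a.a.0\{b} + c.c.(X + X) + a.(b.c.0 + c.(X + X)))) → -c-> q6
  q4 = 0\{b} → (no moves)
  q5 = c.0 → -c-> q7
  q6 = (rec X. a.a.0\{b} + c.c.(X + X) + a.(b.c.0 + c.(X + X))) + (rec X. a.a.0\{b} + c.c.(X + X) + a.(b.c.0 + c.(X + X))) → -a-> q1, -a-> q2, -c-> q3
  q7 = 0 → (no moves)
Executing ab from Q (initial set {q0}):
  after a @ step 1: {q1, q2}
  after b @ step 2: {q5}
  — Q admits the full trace.
Executing ab from P (initial set {p0}):
  after a @ step 1: {p1, p2}
  after b @ step 2: ∅ (P stuck)

trace-distinct — witness ⟨ab⟩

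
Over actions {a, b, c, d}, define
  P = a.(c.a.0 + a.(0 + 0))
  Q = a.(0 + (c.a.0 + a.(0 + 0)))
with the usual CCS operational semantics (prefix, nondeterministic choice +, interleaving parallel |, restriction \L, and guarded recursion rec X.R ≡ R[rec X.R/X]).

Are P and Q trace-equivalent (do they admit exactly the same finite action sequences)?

P's transition system — 5 states:
  u0 = a.(c.a.0 + a.(0 + 0)) :: =a=> u1
  u1 = c.a.0 + a.(0 + 0) :: =a=> u2, =c=> u3
  u2 = 0 + 0 :: ∅
  u3 = a.0 :: =a=> u4
  u4 = 0 :: ∅
Q's transition system — 5 states:
  v0 = a.(0 + (c.a.0 + a.(0 + 0))) :: =a=> v1
  v1 = 0 + (c.a.0 + a.(0 + 0)) :: =a=> v2, =c=> v3
  v2 = 0 + 0 :: ∅
  v3 = a.0 :: =a=> v4
  v4 = 0 :: ∅
Bisimilarity quotient blocks:
  B0 = {u0, v0}
  B1 = {u1, v1}
  B2 = {u2, u4, v2, v4}
  B3 = {u3, v3}
u0 ∈ B0, v0 ∈ B0 → same block
Bisimilar ⇒ trace-equivalent.

YES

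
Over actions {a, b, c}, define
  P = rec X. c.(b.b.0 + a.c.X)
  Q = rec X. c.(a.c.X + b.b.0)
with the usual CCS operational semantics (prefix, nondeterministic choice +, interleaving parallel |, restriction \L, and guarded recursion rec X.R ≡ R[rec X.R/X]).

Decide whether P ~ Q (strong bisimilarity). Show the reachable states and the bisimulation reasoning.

P ~ Q

P's transition system — 5 states:
  p0 = rec X. c.(b.b.0 + a.c.X) ⊢ --c--▸ p1
  p1 = b.b.0 + a.c.(rec X. c.(b.b.0 + a.c.X)) ⊢ --a--▸ p2, --b--▸ p3
  p2 = c.(rec X. c.(b.b.0 + a.c.X)) ⊢ --c--▸ p0
  p3 = b.0 ⊢ --b--▸ p4
  p4 = 0 ⊢ stopped
Q's transition system — 5 states:
  q0 = rec X. c.(a.c.X + b.b.0) ⊢ --c--▸ q1
  q1 = a.c.(rec X. c.(a.c.X + b.b.0)) + b.b.0 ⊢ --a--▸ q2, --b--▸ q3
  q2 = c.(rec X. c.(a.c.X + b.b.0)) ⊢ --c--▸ q0
  q3 = b.0 ⊢ --b--▸ q4
  q4 = 0 ⊢ stopped
Partition-refinement fixed point:
  B0 = {p0, q0}
  B1 = {p1, q1}
  B2 = {p2, q2}
  B3 = {p3, q3}
  B4 = {p4, q4}
p0 ∈ B0, q0 ∈ B0 → same block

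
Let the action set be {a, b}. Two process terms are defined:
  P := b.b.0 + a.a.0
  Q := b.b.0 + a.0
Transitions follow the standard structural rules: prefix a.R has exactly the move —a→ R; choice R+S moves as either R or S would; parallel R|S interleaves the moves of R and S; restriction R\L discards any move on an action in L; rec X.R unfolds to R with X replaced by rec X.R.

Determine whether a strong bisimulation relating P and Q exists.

P ≁ Q

LTS(P): 4 reachable states
  u0 = b.b.0 + a.a.0 :: -a-> u1, -b-> u2
  u1 = a.0 :: -a-> u3
  u2 = b.0 :: -b-> u3
  u3 = 0 :: deadlocked
LTS(Q): 3 reachable states
  v0 = b.b.0 + a.0 :: -a-> v1, -b-> v2
  v1 = 0 :: deadlocked
  v2 = b.0 :: -b-> v1
Partition-refinement fixed point:
  B0 = {u0}
  B1 = {u2, v2}
  B2 = {u3, v1}
  B3 = {u1}
  B4 = {v0}
u0 ∈ B0, v0 ∈ B4 → different blocks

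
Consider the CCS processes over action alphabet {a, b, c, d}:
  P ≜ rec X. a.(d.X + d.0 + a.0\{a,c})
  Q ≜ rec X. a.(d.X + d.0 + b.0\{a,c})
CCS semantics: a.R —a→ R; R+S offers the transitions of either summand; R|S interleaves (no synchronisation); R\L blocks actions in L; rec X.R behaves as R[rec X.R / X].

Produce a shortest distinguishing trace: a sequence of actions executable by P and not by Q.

LTS(P): 4 reachable states
  m0 = rec X. a.(d.X + d.0 + a.0\{a,c}) :: =a=> m1
  m1 = d.(rec X. a.(d.X + d.0 + a.0\{a,c})) + d.0 + a.0\{a,c} :: =a=> m2, =d=> m0, =d=> m3
  m2 = 0\{a,c} :: ·
  m3 = 0 :: ·
LTS(Q): 4 reachable states
  n0 = rec X. a.(d.X + d.0 + b.0\{a,c}) :: =a=> n1
  n1 = d.(rec X. a.(d.X + d.0 + b.0\{a,c})) + d.0 + b.0\{a,c} :: =b=> n2, =d=> n0, =d=> n3
  n2 = 0\{a,c} :: ·
  n3 = 0 :: ·
Trace ⟨aa⟩ through P, begin at {m0}:
  after a @ step 1: {m1}
  after a @ step 2: {m2}
  — P admits the full trace.
Trace ⟨aa⟩ through Q, begin at {n0}:
  after a @ step 1: {n1}
  after a @ step 2: ∅  — Q cannot continue

aa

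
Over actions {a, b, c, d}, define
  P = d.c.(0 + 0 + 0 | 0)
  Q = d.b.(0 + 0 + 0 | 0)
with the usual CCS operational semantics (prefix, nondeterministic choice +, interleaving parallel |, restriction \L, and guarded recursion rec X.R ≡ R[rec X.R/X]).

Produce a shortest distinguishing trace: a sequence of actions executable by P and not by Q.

Reachable graph of P (3 states):
  s0 = d.c.(0 + 0 + 0 | 0) has moves --d--▸ s1
  s1 = c.(0 + 0 + 0 | 0) has moves --c--▸ s2
  s2 = 0 + 0 + 0 | 0 has moves (no moves)
Reachable graph of Q (3 states):
  t0 = d.b.(0 + 0 + 0 | 0) has moves --d--▸ t1
  t1 = b.(0 + 0 + 0 | 0) has moves --b--▸ t2
  t2 = 0 + 0 + 0 | 0 has moves (no moves)
Run σ = ⟨dc⟩ on P: start {s0}
  after d @ step 1: {s1}
  after c @ step 2: {s2}
  ✓ P
Run σ = ⟨dc⟩ on Q: start {t0}
  after d @ step 1: {t1}
  after c @ step 2: ∅ (Q stuck)

dc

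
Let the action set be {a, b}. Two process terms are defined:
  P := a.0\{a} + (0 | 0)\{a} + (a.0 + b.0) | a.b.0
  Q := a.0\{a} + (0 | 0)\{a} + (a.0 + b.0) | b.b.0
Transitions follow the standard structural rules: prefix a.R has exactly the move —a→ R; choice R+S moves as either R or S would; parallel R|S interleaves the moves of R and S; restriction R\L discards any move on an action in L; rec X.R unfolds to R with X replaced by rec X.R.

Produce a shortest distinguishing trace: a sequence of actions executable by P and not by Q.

aa

Reachable graph of P (7 states):
  u0 = a.0\{a} + (0 | 0)\{a} + (a.0 + b.0) | a.b.0 | —a→ u1, —a→ u2, —a→ u3, —b→ u2
  u1 = (a.0 + b.0) | b.0 | —a→ u4, —b→ u4, —b→ u5
  u2 = 0 | a.b.0 | —a→ u4
  u3 = 0\{a} | ·
  u4 = 0 | b.0 | —b→ u6
  u5 = (a.0 + b.0) | 0 | —a→ u6, —b→ u6
  u6 = 0 | 0 | ·
Reachable graph of Q (7 states):
  v0 = a.0\{a} + (0 | 0)\{a} + (a.0 + b.0) | b.b.0 | —a→ v1, —a→ v2, —b→ v1, —b→ v3
  v1 = 0 | b.b.0 | —b→ v4
  v2 = 0\{a} | ·
  v3 = (a.0 + b.0) | b.0 | —a→ v4, —b→ v4, —b→ v5
  v4 = 0 | b.0 | —b→ v6
  v5 = (a.0 + b.0) | 0 | —a→ v6, —b→ v6
  v6 = 0 | 0 | ·
Trace ⟨aa⟩ through P, begin at {u0}:
  step 1 (a): {u1, u2, u3}
  step 2 (a): {u4}
  ✓ P
Trace ⟨aa⟩ through Q, begin at {v0}:
  step 1 (a): {v1, v2}
  step 2 (a): ∅  — Q cannot continue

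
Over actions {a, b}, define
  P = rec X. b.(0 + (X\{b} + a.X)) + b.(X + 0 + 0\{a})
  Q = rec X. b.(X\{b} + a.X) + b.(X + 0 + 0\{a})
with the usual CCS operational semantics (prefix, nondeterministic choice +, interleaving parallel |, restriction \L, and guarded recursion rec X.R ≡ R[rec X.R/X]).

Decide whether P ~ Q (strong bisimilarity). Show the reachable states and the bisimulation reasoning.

Reachable graph of P (3 states):
  u0 = rec X. b.(0 + (X\{b} + a.X)) + b.(X + 0 + 0\{a}) :: —b→ u1, —b→ u2
  u1 = (rec X. b.(0 + (X\{b} + a.X)) + b.(X + 0 + 0\{a})) + 0 + 0\{a} :: —b→ u1, —b→ u2
  u2 = 0 + ((rec X. b.(0 + (X\{b} + a.X)) + b.(X + 0 + 0\{a}))\{b} + a.(rec X. b.(0 + (X\{b} + a.X)) + b.(X + 0 + 0\{a}))) :: —a→ u0
Reachable graph of Q (3 states):
  v0 = rec X. b.(X\{b} + a.X) + b.(X + 0 + 0\{a}) :: —b→ v1, —b→ v2
  v1 = (rec X. b.(X\{b} + a.X) + b.(X + 0 + 0\{a})) + 0 + 0\{a} :: —b→ v1, —b→ v2
  v2 = (rec X. b.(X\{b} + a.X) + b.(X + 0 + 0\{a}))\{b} + a.(rec X. b.(X\{b} + a.X) + b.(X + 0 + 0\{a})) :: —a→ v0
Bisimilarity quotient blocks:
  B0 = {u0, u1, v0, v1}
  B1 = {u2, v2}
u0 ∈ B0, v0 ∈ B0 → same block

bisimilar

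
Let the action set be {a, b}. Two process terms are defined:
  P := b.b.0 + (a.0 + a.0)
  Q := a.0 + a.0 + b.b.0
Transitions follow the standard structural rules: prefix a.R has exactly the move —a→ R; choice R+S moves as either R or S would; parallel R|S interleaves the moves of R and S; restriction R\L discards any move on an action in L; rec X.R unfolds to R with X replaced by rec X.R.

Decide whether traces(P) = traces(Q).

Reachable graph of P (3 states):
  m0 = b.b.0 + (a.0 + a.0) has moves ··a··> m1, ··b··> m2
  m1 = 0 has moves stopped
  m2 = b.0 has moves ··b··> m1
Reachable graph of Q (3 states):
  n0 = a.0 + a.0 + b.b.0 has moves ··a··> n1, ··b··> n2
  n1 = 0 has moves stopped
  n2 = b.0 has moves ··b··> n1
Partition-refinement fixed point:
  B0 = {m0, n0}
  B1 = {m1, n1}
  B2 = {m2, n2}
m0 ∈ B0, n0 ∈ B0 → same block
Bisimilar ⇒ trace-equivalent.

traces(P) = traces(Q)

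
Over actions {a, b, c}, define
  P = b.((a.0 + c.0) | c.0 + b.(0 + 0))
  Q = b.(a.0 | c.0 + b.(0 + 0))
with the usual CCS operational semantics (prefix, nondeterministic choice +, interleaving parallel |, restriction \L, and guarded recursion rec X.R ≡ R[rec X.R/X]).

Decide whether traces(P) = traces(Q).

NO — witness ⟨bcc⟩

Reachable graph of P (6 states):
  s0 = b.((a.0 + c.0) | c.0 + b.(0 + 0)) has moves ··b··> s1
  s1 = (a.0 + c.0) | c.0 + b.(0 + 0) has moves ··a··> s2, ··b··> s3, ··c··> s2, ··c··> s4
  s2 = 0 | c.0 has moves ··c··> s5
  s3 = 0 + 0 has moves deadlocked
  s4 = (a.0 + c.0) | 0 has moves ··a··> s5, ··c··> s5
  s5 = 0 | 0 has moves deadlocked
Reachable graph of Q (6 states):
  t0 = b.(a.0 | c.0 + b.(0 + 0)) has moves ··b··> t1
  t1 = a.0 | c.0 + b.(0 + 0) has moves ··a··> t2, ··b··> t3, ··c··> t4
  t2 = 0 | c.0 has moves ··c··> t5
  t3 = 0 + 0 has moves deadlocked
  t4 = a.0 | 0 has moves ··a··> t5
  t5 = 0 | 0 has moves deadlocked
Run σ = ⟨bcc⟩ on P: start {s0}
  [1] b ⇒ {s1}
  [2] c ⇒ {s2, s4}
  [3] c ⇒ {s5}
  ✓ P
Run σ = ⟨bcc⟩ on Q: start {t0}
  [1] b ⇒ {t1}
  [2] c ⇒ {t4}
  [3] c ⇒ no successor for Q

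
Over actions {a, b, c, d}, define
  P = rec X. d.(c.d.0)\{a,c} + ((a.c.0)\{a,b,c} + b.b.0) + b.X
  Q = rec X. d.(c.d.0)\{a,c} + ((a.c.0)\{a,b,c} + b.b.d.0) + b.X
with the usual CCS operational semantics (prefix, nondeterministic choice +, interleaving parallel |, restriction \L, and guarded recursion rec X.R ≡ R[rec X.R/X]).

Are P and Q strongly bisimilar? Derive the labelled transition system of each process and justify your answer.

P ≁ Q

LTS(P): 4 reachable states
  p0 = rec X. d.(c.d.0)\{a,c} + ((a.c.0)\{a,b,c} + b.b.0) + b.X has moves -b-> p0, -b-> p1, -d-> p2
  p1 = b.0 has moves -b-> p3
  p2 = (c.d.0)\{a,c} has moves stopped
  p3 = 0 has moves stopped
LTS(Q): 5 reachable states
  q0 = rec X. d.(c.d.0)\{a,c} + ((a.c.0)\{a,b,c} + b.b.d.0) + b.X has moves -b-> q0, -b-> q1, -d-> q2
  q1 = b.d.0 has moves -b-> q3
  q2 = (c.d.0)\{a,c} has moves stopped
  q3 = d.0 has moves -d-> q4
  q4 = 0 has moves stopped
Coarsest stable partition (strong bisimilarity classes):
  B0 = {p0}
  B1 = {p2, p3, q2, q4}
  B2 = {p1}
  B3 = {q0}
  B4 = {q1}
  B5 = {q3}
p0 ∈ B0, q0 ∈ B3 → different blocks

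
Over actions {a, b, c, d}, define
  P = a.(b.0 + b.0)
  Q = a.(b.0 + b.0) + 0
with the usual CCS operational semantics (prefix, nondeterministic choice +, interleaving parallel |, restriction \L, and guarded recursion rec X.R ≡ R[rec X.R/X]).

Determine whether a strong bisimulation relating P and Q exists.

bisimilar

Reachable graph of P (3 states):
  u0 = a.(b.0 + b.0) :: —a→ u1
  u1 = b.0 + b.0 :: —b→ u2
  u2 = 0 :: deadlocked
Reachable graph of Q (3 states):
  v0 = a.(b.0 + b.0) + 0 :: —a→ v1
  v1 = b.0 + b.0 :: —b→ v2
  v2 = 0 :: deadlocked
Partition-refinement fixed point:
  B0 = {u0, v0}
  B1 = {u1, v1}
  B2 = {u2, v2}
u0 ∈ B0, v0 ∈ B0 → same block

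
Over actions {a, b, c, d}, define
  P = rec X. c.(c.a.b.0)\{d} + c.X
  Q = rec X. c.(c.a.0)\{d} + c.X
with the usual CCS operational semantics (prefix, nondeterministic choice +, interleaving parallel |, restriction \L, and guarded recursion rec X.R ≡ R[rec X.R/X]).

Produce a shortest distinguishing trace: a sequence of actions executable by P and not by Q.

ccab

P's transition system — 5 states:
  p0 = rec X. c.(c.a.b.0)\{d} + c.X → ··c··> p0, ··c··> p1
  p1 = (c.a.b.0)\{d} → ··c··> p2
  p2 = (a.b.0)\{d} → ··a··> p3
  p3 = (b.0)\{d} → ··b··> p4
  p4 = 0\{d} → (no moves)
Q's transition system — 4 states:
  q0 = rec X. c.(c.a.0)\{d} + c.X → ··c··> q0, ··c··> q1
  q1 = (c.a.0)\{d} → ··c··> q2
  q2 = (a.0)\{d} → ··a··> q3
  q3 = 0\{d} → (no moves)
Executing ccab from P (initial set {p0}):
  [1] c ⇒ {p0, p1}
  [2] c ⇒ {p0, p1, p2}
  [3] a ⇒ {p3}
  [4] b ⇒ {p4}
  ✓ P
Executing ccab from Q (initial set {q0}):
  [1] c ⇒ {q0, q1}
  [2] c ⇒ {q0, q1, q2}
  [3] a ⇒ {q3}
  [4] b ⇒ ∅  — Q cannot continue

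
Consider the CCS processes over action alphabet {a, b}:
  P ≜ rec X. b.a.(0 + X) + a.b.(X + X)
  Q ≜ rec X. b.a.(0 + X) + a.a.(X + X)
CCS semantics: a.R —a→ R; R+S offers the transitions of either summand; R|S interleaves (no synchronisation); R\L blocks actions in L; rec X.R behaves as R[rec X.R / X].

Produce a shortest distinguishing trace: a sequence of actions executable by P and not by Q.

ab

Reachable graph of P (5 states):
  m0 = rec X. b.a.(0 + X) + a.b.(X + X) | ··a··> m1, ··b··> m2
  m1 = b.((rec X. b.a.(0 + X) + a.b.(X + X)) + (rec X. b.a.(0 + X) + a.b.(X + X))) | ··b··> m3
  m2 = a.(0 + (rec X. b.a.(0 + X) + a.b.(X + X))) | ··a··> m4
  m3 = (rec X. b.a.(0 + X) + a.b.(X + X)) + (rec X. b.a.(0 + X) + a.b.(X + X)) | ··a··> m1, ··b··> m2
  m4 = 0 + (rec X. b.a.(0 + X) + a.b.(X + X)) | ··a··> m1, ··b··> m2
Reachable graph of Q (5 states):
  n0 = rec X. b.a.(0 + X) + a.a.(X + X) | ··a··> n1, ··b··> n2
  n1 = a.((rec X. b.a.(0 + X) + a.a.(X + X)) + (rec X. b.a.(0 + X) + a.a.(X + X))) | ··a··> n3
  n2 = a.(0 + (rec X. b.a.(0 + X) + a.a.(X + X))) | ··a··> n4
  n3 = (rec X. b.a.(0 + X) + a.a.(X + X)) + (rec X. b.a.(0 + X) + a.a.(X + X)) | ··a··> n1, ··b··> n2
  n4 = 0 + (rec X. b.a.(0 + X) + a.a.(X + X)) | ··a··> n1, ··b··> n2
Run σ = ⟨ab⟩ on P: start {m0}
  after a @ step 1: {m1}
  after b @ step 2: {m3}
  — P admits the full trace.
Run σ = ⟨ab⟩ on Q: start {n0}
  after a @ step 1: {n1}
  after b @ step 2: ∅ (Q stuck)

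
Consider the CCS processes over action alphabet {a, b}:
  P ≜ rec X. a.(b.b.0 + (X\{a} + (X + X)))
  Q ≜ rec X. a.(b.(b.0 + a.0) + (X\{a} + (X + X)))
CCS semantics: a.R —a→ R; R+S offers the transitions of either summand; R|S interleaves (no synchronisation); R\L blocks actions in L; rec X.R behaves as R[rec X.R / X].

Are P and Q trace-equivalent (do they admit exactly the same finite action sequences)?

Reachable graph of P (4 states):
  m0 = rec X. a.(b.b.0 + (X\{a} + (X + X))) ⊢ ··a··> m1
  m1 = b.b.0 + ((rec X. a.(b.b.0 + (X\{a} + (X + X))))\{a} + ((rec X. a.(b.b.0 + (X\{a} + (X + X)))) + (rec X. a.(b.b.0 + (X\{a} + (X + X)))))) ⊢ ··a··> m1, ··b··> m2
  m2 = b.0 ⊢ ··b··> m3
  m3 = 0 ⊢ ·
Reachable graph of Q (4 states):
  n0 = rec X. a.(b.(b.0 + a.0) + (X\{a} + (X + X))) ⊢ ··a··> n1
  n1 = b.(b.0 + a.0) + ((rec X. a.(b.(b.0 + a.0) + (X\{a} + (X + X))))\{a} + ((rec X. a.(b.(b.0 + a.0) + (X\{a} + (X + X)))) + (rec X. a.(b.(b.0 + a.0) + (X\{a} + (X + X)))))) ⊢ ··a··> n1, ··b··> n2
  n2 = b.0 + a.0 ⊢ ··a··> n3, ··b··> n3
  n3 = 0 ⊢ ·
Run σ = ⟨aba⟩ on Q: start {n0}
  step 1 (a): {n1}
  step 2 (b): {n2}
  step 3 (a): {n3}
  Q completes σ.
Run σ = ⟨aba⟩ on P: start {m0}
  step 1 (a): {m1}
  step 2 (b): {m2}
  step 3 (a): ∅ (P stuck)

traces(P) ≠ traces(Q) — witness ⟨aba⟩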